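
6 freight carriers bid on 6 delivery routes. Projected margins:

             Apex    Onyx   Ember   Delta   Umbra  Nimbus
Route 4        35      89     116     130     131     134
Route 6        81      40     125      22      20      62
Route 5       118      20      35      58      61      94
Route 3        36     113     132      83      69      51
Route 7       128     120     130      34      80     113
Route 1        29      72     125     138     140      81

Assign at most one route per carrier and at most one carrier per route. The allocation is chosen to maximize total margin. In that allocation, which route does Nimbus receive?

Nimbus receives Route 7.

Optimal: Apex→Route 5 ($118k), Onyx→Route 3 ($113k), Ember→Route 6 ($125k), Delta→Route 4 ($130k), Umbra→Route 1 ($140k), Nimbus→Route 7 ($113k) — total 118+113+125+130+140+113 = $739k.
Next-best assignment: Apex→Route 5, Onyx→Route 3, Ember→Route 6, Delta→Route 1, Umbra→Route 4, Nimbus→Route 7 = $738k.
Checked against all permutations: $739k is optimal.
Nimbus's own top route is Route 4 ($134k), but forcing Nimbus→Route 4 and reassigning the rest optimally gives only $720k — worse by 19.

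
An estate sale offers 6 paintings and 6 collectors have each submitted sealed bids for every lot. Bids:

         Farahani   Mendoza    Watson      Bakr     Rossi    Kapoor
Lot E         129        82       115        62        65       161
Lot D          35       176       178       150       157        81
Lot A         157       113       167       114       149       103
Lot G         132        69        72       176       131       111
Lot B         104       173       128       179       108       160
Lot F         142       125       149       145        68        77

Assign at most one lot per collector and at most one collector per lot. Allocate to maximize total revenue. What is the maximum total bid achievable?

Maximum total: $979

Optimal: Farahani→Lot F ($142), Mendoza→Lot B ($173), Watson→Lot D ($178), Bakr→Lot G ($176), Rossi→Lot A ($149), Kapoor→Lot E ($161) — total 142+173+178+176+149+161 = $979.
Max-entry greedy (repeatedly take the single best remaining cell) gives $931, worse by 48.
Next-best assignment: Farahani→Lot F, Mendoza→Lot B, Watson→Lot A, Bakr→Lot G, Rossi→Lot D, Kapoor→Lot E = $976.
No other one-to-one assignment exceeds $979.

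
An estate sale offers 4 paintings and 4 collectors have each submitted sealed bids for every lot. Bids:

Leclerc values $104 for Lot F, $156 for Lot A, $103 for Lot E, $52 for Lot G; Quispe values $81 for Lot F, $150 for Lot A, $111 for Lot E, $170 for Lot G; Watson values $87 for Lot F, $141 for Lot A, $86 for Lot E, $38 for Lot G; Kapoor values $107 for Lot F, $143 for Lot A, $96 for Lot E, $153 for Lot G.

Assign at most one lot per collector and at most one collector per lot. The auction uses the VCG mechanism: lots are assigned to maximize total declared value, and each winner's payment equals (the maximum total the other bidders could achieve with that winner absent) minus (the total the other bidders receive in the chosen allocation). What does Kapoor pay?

Efficient allocation: Leclerc→Lot E ($103), Quispe→Lot G ($170), Watson→Lot A ($141), Kapoor→Lot F ($107); total welfare W = $521.
Kapoor receives Lot F at value $107, so the others get W − 107 = $414.
Without Kapoor: best allocation of the remaining 3 bidders over all 4 lots is Leclerc→Lot F ($104), Quispe→Lot G ($170), Watson→Lot A ($141), total $415.
VCG payment = (others' best without Kapoor) − (others' welfare with Kapoor) = 415 − 414 = $1.

Kapoor pays $1.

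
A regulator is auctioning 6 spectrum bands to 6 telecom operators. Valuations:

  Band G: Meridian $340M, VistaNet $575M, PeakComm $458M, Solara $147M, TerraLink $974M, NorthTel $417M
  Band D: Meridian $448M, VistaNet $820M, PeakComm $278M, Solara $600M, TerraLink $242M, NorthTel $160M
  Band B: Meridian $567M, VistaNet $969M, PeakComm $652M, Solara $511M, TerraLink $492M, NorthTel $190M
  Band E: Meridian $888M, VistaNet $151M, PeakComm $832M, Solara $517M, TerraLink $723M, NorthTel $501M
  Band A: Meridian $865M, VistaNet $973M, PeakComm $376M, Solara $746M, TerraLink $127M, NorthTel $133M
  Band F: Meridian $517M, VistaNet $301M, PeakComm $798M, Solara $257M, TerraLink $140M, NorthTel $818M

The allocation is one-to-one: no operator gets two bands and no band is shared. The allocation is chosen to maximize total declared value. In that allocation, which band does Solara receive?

This is the linear assignment problem.
Optimal: Meridian→Band A ($865M), VistaNet→Band B ($969M), PeakComm→Band E ($832M), Solara→Band D ($600M), TerraLink→Band G ($974M), NorthTel→Band F ($818M) — total 865+969+832+600+974+818 = $5058M.
Row-greedy (each operator in turn takes its best remaining band) gives $4423M, worse by 635.
Solara's own top band is Band A ($746M), but forcing Solara→Band A and reassigning the rest optimally gives only $4898M — worse by 160.

Solara receives Band D.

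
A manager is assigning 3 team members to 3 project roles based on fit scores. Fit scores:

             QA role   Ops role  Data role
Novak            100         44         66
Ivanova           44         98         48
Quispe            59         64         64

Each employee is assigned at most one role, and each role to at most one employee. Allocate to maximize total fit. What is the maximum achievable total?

This is a one-to-one assignment (maximum-weight bipartite matching).
Optimal: Novak→QA role (100 pts), Ivanova→Ops role (98 pts), Quispe→Data role (64 pts) — total 100+98+64 = 262 pts.
Next-best assignment: Novak→Data role, Ivanova→Ops role, Quispe→QA role = 223 pts.
Swapping Quispe↔Ivanova (Quispe→Ops role 64 pts, Ivanova→Data role 48 pts) loses 50.

Max total: 262 pts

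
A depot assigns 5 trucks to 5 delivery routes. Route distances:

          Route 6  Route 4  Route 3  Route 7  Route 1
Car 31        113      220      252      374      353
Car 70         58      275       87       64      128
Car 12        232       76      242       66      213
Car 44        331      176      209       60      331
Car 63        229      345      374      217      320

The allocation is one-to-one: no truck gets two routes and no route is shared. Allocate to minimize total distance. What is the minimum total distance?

Treat this as an assignment problem: match each truck to one route.
Optimal: Car 31→Route 6 (113 km), Car 70→Route 3 (87 km), Car 12→Route 4 (76 km), Car 44→Route 7 (60 km), Car 63→Route 1 (320 km) — total 113+87+76+60+320 = 656 km.
Row-greedy (each truck in turn takes its cheapest remaining route) gives 782 km, worse by 126.
Every other assignment is strictly worse.

Min total: 656 km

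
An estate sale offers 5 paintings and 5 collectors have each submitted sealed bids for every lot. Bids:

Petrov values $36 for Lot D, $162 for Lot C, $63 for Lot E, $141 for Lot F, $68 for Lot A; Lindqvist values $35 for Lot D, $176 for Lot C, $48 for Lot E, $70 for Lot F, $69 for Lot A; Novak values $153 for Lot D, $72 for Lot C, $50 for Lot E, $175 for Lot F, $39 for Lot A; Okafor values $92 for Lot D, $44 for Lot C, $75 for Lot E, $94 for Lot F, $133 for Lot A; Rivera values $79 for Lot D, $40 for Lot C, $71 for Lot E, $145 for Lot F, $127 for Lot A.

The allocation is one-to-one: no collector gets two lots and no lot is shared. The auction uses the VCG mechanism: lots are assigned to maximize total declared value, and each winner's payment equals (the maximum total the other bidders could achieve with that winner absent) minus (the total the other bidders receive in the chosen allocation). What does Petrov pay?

Petrov pays $74.

Efficient allocation: Petrov→Lot F ($141), Lindqvist→Lot C ($176), Novak→Lot D ($153), Okafor→Lot A ($133), Rivera→Lot E ($71); total welfare W = $674.
Petrov receives Lot F at value $141, so the others get W − 141 = $533.
Without Petrov: best allocation of the remaining 4 bidders over all 5 lots is Lindqvist→Lot C ($176), Novak→Lot D ($153), Okafor→Lot A ($133), Rivera→Lot F ($145), total $607.
VCG payment = (others' best without Petrov) − (others' welfare with Petrov) = 607 − 533 = $74.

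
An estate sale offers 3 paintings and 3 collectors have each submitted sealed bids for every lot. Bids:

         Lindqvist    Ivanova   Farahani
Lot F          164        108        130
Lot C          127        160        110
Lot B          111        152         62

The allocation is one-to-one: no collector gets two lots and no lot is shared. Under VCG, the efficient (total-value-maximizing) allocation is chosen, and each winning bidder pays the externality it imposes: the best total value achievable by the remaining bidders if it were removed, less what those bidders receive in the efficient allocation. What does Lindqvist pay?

Lindqvist pays $28.

Efficient allocation: Lindqvist→Lot F ($164), Ivanova→Lot B ($152), Farahani→Lot C ($110); total welfare W = $426.
Lindqvist receives Lot F at value $164, so the others get W − 164 = $262.
Without Lindqvist: best allocation of the remaining 2 bidders over all 3 lots is Ivanova→Lot C ($160), Farahani→Lot F ($130), total $290.
VCG payment = (others' best without Lindqvist) − (others' welfare with Lindqvist) = 290 − 262 = $28.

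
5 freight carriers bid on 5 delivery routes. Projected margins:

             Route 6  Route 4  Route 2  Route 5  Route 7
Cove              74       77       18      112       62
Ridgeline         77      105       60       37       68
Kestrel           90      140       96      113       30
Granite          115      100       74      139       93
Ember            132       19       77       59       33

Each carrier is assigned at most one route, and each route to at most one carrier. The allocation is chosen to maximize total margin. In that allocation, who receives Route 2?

Treat this as an assignment problem: match each carrier to one route.
Optimal: Cove→Route 5 ($112k), Ridgeline→Route 4 ($105k), Kestrel→Route 2 ($96k), Granite→Route 7 ($93k), Ember→Route 6 ($132k) — total 112+105+96+93+132 = $538k.
Row-greedy (each carrier in turn takes its best remaining route) gives $461k, worse by 77.
Swapping Ridgeline↔Granite (Ridgeline→Route 7 $68k, Granite→Route 4 $100k) loses 30.
Checked against all permutations: $538k is optimal.
Kestrel's own top route is Route 4 ($140k), but forcing Kestrel→Route 4 and reassigning the rest optimally gives only $537k — worse by 1.

Kestrel receives Route 2.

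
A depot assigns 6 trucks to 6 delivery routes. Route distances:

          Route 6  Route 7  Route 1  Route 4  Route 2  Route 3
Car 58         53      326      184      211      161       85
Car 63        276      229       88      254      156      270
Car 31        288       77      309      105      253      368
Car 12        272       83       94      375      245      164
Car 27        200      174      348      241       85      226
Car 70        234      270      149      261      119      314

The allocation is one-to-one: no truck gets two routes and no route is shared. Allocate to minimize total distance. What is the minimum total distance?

Minimum total: 674 km

Optimal: Car 58→Route 6 (53 km), Car 63→Route 1 (88 km), Car 31→Route 4 (105 km), Car 12→Route 7 (83 km), Car 27→Route 3 (226 km), Car 70→Route 2 (119 km) — total 53+88+105+83+226+119 = 674 km.
Swapping Car 31↔Car 58 (Car 31→Route 6 288 km, Car 58→Route 4 211 km) adds 341.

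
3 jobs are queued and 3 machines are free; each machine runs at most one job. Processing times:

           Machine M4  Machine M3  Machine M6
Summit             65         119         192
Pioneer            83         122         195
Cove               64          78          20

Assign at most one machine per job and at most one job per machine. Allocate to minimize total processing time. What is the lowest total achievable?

Minimum total: 207 min

Optimal: Summit→Machine M4 (65 min), Pioneer→Machine M3 (122 min), Cove→Machine M6 (20 min) — total 65+122+20 = 207 min.
Column-greedy (each machine in turn goes to its cheapest remaining job) gives 378 min, worse by 171.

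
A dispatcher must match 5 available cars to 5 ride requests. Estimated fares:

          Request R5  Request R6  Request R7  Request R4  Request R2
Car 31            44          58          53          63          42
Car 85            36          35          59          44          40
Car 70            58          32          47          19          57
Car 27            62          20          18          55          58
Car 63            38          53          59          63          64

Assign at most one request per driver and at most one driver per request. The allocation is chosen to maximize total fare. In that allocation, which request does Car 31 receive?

Car 31 receives Request R6.

Optimal: Car 31→Request R6 ($58), Car 85→Request R7 ($59), Car 70→Request R2 ($57), Car 27→Request R5 ($62), Car 63→Request R4 ($63) — total 58+59+57+62+63 = $299.
Row-greedy (each driver in turn takes its best remaining request) gives $291, worse by 8.
Every other assignment is strictly worse.
Car 31's own top request is Request R4 ($63), but forcing Car 31→Request R4 and reassigning the rest optimally gives only $294 — worse by 5.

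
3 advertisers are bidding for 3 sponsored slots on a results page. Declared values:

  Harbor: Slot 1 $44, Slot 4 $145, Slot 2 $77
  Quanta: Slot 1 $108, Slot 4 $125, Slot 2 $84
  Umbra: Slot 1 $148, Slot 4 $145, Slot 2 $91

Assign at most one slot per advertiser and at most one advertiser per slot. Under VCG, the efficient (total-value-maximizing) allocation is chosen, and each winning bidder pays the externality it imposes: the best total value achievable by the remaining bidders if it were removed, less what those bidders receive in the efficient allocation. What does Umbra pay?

Efficient allocation: Harbor→Slot 4 ($145), Quanta→Slot 2 ($84), Umbra→Slot 1 ($148); total welfare W = $377.
Umbra receives Slot 1 at value $148, so the others get W − 148 = $229.
Without Umbra: best allocation of the remaining 2 bidders over all 3 slots is Harbor→Slot 4 ($145), Quanta→Slot 1 ($108), total $253.
VCG payment = (others' best without Umbra) − (others' welfare with Umbra) = 253 − 229 = $24.

Umbra pays $24.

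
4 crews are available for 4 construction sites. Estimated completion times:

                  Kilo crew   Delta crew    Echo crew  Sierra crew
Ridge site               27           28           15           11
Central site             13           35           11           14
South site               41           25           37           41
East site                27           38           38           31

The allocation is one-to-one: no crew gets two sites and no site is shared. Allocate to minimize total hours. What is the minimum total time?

Minimum total: 74 hours

This is the linear assignment problem.
Optimal: Kilo crew→East site (27 hours), Delta crew→South site (25 hours), Echo crew→Central site (11 hours), Sierra crew→Ridge site (11 hours) — total 27+25+11+11 = 74 hours.
Row-greedy (each crew in turn takes its cheapest remaining site) gives 84 hours, worse by 10.
Swapping Echo crew↔Delta crew (Echo crew→South site 37 hours, Delta crew→Central site 35 hours) adds 36.
Checked against all permutations: 74 hours is optimal.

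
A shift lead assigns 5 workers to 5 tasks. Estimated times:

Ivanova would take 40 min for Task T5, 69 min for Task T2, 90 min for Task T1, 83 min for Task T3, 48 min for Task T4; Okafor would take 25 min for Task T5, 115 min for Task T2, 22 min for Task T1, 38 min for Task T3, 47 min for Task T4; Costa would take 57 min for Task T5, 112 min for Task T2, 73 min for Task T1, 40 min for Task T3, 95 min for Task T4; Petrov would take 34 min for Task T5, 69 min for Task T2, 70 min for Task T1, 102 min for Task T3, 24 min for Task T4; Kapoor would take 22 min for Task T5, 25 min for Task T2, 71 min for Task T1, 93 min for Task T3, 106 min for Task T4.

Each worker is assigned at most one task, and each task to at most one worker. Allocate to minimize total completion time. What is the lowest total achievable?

Minimum total: 151 min

Treat this as an assignment problem: match each worker to one task.
Optimal: Ivanova→Task T5 (40 min), Okafor→Task T1 (22 min), Costa→Task T3 (40 min), Petrov→Task T4 (24 min), Kapoor→Task T2 (25 min) — total 40+22+40+24+25 = 151 min.
Min-entry greedy (repeatedly take the single cheapest remaining cell) gives 177 min, worse by 26.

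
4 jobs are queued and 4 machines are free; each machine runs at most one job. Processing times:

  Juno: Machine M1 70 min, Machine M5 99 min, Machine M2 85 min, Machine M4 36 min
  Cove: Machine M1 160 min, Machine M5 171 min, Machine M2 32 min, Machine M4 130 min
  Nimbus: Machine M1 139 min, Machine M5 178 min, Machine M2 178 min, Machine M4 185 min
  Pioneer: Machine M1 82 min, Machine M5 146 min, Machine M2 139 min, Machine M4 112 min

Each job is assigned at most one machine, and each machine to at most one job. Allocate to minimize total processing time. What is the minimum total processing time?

This is the linear assignment problem.
Optimal: Juno→Machine M4 (36 min), Cove→Machine M2 (32 min), Nimbus→Machine M5 (178 min), Pioneer→Machine M1 (82 min) — total 36+32+178+82 = 328 min.
Column-greedy (each machine in turn goes to its cheapest remaining job) gives 433 min, worse by 105.
Next-best assignment: Juno→Machine M4, Cove→Machine M2, Nimbus→Machine M1, Pioneer→Machine M5 = 353 min.
Checked against all permutations: 328 min is optimal.

Min total: 328 min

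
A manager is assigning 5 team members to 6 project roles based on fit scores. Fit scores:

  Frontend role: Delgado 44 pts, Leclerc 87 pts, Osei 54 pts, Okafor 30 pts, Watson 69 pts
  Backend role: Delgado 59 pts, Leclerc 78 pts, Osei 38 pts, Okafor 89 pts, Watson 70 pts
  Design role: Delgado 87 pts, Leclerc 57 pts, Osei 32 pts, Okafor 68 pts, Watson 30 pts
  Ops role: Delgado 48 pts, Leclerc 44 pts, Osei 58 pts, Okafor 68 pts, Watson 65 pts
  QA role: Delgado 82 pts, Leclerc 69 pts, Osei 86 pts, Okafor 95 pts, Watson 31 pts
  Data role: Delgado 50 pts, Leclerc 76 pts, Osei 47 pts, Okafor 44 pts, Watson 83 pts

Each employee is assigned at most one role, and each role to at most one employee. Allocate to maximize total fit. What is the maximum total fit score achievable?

Maximum total: 432 pts

Treat this as an assignment problem: match each employee to one role.
Optimal: Delgado→Design role (87 pts), Leclerc→Frontend role (87 pts), Osei→QA role (86 pts), Okafor→Backend role (89 pts), Watson→Data role (83 pts) — total 87+87+86+89+83 = 432 pts.
Column-greedy (each role in turn goes to its best remaining employee) gives 414 pts, worse by 18.
Next-best assignment: Delgado→Design role, Leclerc→Frontend role, Osei→QA role, Okafor→Backend role, Watson→Ops role = 414 pts.
Every other assignment is strictly worse.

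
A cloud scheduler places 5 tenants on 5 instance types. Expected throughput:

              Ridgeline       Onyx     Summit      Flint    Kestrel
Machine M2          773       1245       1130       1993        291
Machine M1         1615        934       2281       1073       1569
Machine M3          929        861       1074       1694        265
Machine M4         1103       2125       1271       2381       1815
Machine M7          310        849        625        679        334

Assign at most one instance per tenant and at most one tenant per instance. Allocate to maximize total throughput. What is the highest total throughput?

Optimal: Ridgeline→Machine M3 (929 ops/s), Onyx→Machine M7 (849 ops/s), Summit→Machine M1 (2281 ops/s), Flint→Machine M2 (1993 ops/s), Kestrel→Machine M4 (1815 ops/s) — total 929+849+2281+1993+1815 = 7867 ops/s.
Column-greedy (each instance in turn goes to its best remaining tenant) gives 7662 ops/s, worse by 205.
Next-best assignment: Ridgeline→Machine M3, Onyx→Machine M4, Summit→Machine M1, Flint→Machine M2, Kestrel→Machine M7 = 7662 ops/s.

Maximum total: 7867 ops/s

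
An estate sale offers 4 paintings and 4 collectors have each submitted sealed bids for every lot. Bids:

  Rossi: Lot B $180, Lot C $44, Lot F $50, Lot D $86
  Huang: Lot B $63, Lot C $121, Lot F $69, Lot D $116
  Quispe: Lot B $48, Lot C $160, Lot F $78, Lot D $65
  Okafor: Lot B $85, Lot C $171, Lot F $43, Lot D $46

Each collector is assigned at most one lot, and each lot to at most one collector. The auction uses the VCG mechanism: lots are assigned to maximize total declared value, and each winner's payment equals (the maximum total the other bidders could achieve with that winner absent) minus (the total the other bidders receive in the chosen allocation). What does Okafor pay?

Okafor pays $82.

Efficient allocation: Rossi→Lot B ($180), Huang→Lot D ($116), Quispe→Lot F ($78), Okafor→Lot C ($171); total welfare W = $545.
Okafor receives Lot C at value $171, so the others get W − 171 = $374.
Without Okafor: best allocation of the remaining 3 bidders over all 4 lots is Rossi→Lot B ($180), Huang→Lot D ($116), Quispe→Lot C ($160), total $456.
VCG payment = (others' best without Okafor) − (others' welfare with Okafor) = 456 − 374 = $82.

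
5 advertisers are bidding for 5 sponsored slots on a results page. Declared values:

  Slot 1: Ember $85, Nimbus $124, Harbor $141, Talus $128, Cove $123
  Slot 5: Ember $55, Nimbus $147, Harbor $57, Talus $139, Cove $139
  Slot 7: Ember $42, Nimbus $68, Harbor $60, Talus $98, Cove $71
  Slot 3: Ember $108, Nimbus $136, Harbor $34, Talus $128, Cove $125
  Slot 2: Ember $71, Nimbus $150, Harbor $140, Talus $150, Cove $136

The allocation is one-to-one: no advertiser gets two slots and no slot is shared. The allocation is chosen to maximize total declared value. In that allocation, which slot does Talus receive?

Talus receives Slot 7.

Optimal: Ember→Slot 3 ($108), Nimbus→Slot 2 ($150), Harbor→Slot 1 ($141), Talus→Slot 7 ($98), Cove→Slot 5 ($139) — total 108+150+141+98+139 = $636.
Column-greedy (each slot in turn goes to its best remaining advertiser) gives $582, worse by 54.
Next-best assignment: Ember→Slot 3, Nimbus→Slot 5, Harbor→Slot 1, Talus→Slot 7, Cove→Slot 2 = $630.
Swapping Nimbus↔Ember (Nimbus→Slot 3 $136, Ember→Slot 2 $71) loses 51.
No other one-to-one assignment exceeds $636.
Talus's own top slot is Slot 2 ($150), but forcing Talus→Slot 2 and reassigning the rest optimally gives only $617 — worse by 19.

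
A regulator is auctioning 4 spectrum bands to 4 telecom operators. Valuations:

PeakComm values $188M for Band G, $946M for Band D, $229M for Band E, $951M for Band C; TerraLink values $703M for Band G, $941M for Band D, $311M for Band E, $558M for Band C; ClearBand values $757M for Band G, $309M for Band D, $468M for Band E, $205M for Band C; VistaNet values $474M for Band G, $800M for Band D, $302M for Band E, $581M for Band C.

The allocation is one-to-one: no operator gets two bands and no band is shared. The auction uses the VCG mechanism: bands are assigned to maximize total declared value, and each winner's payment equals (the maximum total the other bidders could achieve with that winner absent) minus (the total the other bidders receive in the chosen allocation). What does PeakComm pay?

PeakComm pays $279M.

Efficient allocation: PeakComm→Band C ($951M), TerraLink→Band D ($941M), ClearBand→Band G ($757M), VistaNet→Band E ($302M); total welfare W = $2951M.
PeakComm receives Band C at value $951M, so the others get W − 951 = $2000M.
Without PeakComm: best allocation of the remaining 3 bidders over all 4 bands is TerraLink→Band D ($941M), ClearBand→Band G ($757M), VistaNet→Band C ($581M), total $2279M.
VCG payment = (others' best without PeakComm) − (others' welfare with PeakComm) = 2279 − 2000 = $279M.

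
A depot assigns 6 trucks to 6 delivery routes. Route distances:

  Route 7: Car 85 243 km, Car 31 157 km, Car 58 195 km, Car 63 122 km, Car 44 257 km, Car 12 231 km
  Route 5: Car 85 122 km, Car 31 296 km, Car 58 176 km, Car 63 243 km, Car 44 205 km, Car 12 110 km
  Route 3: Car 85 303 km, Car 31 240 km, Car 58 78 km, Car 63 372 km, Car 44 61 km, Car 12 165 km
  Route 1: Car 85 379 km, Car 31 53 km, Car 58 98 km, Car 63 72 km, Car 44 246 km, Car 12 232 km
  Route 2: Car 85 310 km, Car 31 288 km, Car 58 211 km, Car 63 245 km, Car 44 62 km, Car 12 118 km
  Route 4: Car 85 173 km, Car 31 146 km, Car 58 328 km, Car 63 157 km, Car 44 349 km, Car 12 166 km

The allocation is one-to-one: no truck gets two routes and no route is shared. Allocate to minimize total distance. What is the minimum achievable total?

Min total: 598 km

This is a one-to-one assignment (minimum-cost bipartite matching).
Optimal: Car 85→Route 4 (173 km), Car 31→Route 1 (53 km), Car 58→Route 3 (78 km), Car 63→Route 7 (122 km), Car 44→Route 2 (62 km), Car 12→Route 5 (110 km) — total 173+53+78+122+62+110 = 598 km.
Column-greedy (each route in turn goes to its cheapest remaining truck) gives 730 km, worse by 132.
Checked against all permutations: 598 km is optimal.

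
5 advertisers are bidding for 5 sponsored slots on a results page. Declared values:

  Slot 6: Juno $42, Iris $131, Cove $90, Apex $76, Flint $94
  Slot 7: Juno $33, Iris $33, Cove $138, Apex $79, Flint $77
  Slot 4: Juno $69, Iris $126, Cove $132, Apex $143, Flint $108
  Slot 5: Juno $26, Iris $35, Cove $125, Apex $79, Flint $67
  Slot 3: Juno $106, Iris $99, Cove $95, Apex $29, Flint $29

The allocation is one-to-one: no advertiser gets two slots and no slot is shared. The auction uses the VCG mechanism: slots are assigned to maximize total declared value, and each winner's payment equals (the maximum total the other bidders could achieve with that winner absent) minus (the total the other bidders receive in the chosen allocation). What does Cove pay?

Efficient allocation: Juno→Slot 3 ($106), Iris→Slot 6 ($131), Cove→Slot 7 ($138), Apex→Slot 4 ($143), Flint→Slot 5 ($67); total welfare W = $585.
Cove receives Slot 7 at value $138, so the others get W − 138 = $447.
Without Cove: best allocation of the remaining 4 bidders over all 5 slots is Juno→Slot 3 ($106), Iris→Slot 6 ($131), Apex→Slot 4 ($143), Flint→Slot 7 ($77), total $457.
VCG payment = (others' best without Cove) − (others' welfare with Cove) = 457 − 447 = $10.

Cove pays $10.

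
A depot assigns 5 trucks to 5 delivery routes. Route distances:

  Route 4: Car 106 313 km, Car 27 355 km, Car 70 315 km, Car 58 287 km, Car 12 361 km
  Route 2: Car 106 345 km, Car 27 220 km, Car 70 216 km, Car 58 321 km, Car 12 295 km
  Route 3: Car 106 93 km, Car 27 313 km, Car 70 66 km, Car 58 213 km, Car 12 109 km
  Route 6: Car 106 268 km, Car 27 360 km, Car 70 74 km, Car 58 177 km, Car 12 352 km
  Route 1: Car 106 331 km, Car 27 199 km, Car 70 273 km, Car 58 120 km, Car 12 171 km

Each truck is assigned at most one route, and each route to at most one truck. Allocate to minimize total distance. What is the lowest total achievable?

Minimum total: 836 km

Optimal: Car 106→Route 4 (313 km), Car 27→Route 2 (220 km), Car 70→Route 6 (74 km), Car 58→Route 1 (120 km), Car 12→Route 3 (109 km) — total 313+220+74+120+109 = 836 km.
Row-greedy (each truck in turn takes its cheapest remaining route) gives 948 km, worse by 112.
Swapping Car 27↔Car 58 (Car 27→Route 1 199 km, Car 58→Route 2 321 km) adds 180.
No other one-to-one assignment undercuts 836 km.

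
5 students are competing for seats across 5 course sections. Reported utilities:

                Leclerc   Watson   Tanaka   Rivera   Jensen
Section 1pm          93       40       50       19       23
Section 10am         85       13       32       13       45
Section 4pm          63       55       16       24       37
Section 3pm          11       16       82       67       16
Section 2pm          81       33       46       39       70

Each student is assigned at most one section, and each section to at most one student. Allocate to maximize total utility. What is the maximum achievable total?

Max total: 327 points

This is a one-to-one assignment (maximum-weight bipartite matching).
Optimal: Leclerc→Section 10am (85 points), Watson→Section 4pm (55 points), Tanaka→Section 1pm (50 points), Rivera→Section 3pm (67 points), Jensen→Section 2pm (70 points) — total 85+55+50+67+70 = 327 points.
Column-greedy (each section in turn goes to its best remaining student) gives 314 points, worse by 13.
Next-best assignment: Leclerc→Section 1pm, Watson→Section 4pm, Tanaka→Section 10am, Rivera→Section 3pm, Jensen→Section 2pm = 317 points.
Swapping Jensen↔Leclerc (Jensen→Section 10am 45 points, Leclerc→Section 2pm 81 points) loses 29.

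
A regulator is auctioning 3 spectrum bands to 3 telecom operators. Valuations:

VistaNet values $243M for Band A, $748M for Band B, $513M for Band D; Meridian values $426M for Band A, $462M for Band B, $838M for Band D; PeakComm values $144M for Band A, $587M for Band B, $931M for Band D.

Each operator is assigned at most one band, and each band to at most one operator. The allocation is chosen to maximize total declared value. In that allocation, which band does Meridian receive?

This is the linear assignment problem.
Optimal: VistaNet→Band B ($748M), Meridian→Band A ($426M), PeakComm→Band D ($931M) — total 748+426+931 = $2105M.
Row-greedy (each operator in turn takes its best remaining band) gives $1730M, worse by 375.
Every other assignment is strictly worse.
Meridian's own top band is Band D ($838M), but forcing Meridian→Band D and reassigning the rest optimally gives only $1730M — worse by 375.

Meridian receives Band A.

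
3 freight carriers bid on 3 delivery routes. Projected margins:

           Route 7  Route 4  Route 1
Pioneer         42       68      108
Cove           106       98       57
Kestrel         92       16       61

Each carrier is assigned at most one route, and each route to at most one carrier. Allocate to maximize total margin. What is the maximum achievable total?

Max total: $298k

Optimal: Pioneer→Route 1 ($108k), Cove→Route 4 ($98k), Kestrel→Route 7 ($92k) — total 108+98+92 = $298k.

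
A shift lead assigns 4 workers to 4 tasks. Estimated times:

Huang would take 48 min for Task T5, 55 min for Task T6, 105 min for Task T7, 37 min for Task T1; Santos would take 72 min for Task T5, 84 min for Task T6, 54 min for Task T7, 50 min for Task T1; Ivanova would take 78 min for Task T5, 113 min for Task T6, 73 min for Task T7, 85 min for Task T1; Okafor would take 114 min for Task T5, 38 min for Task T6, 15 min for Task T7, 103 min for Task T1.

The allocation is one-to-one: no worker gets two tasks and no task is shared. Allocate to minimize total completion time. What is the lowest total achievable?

This is the linear assignment problem.
Optimal: Huang→Task T6 (55 min), Santos→Task T1 (50 min), Ivanova→Task T5 (78 min), Okafor→Task T7 (15 min) — total 55+50+78+15 = 198 min.
Column-greedy (each task in turn goes to its cheapest remaining worker) gives 225 min, worse by 27.
Every other assignment is strictly worse.

Minimum total: 198 min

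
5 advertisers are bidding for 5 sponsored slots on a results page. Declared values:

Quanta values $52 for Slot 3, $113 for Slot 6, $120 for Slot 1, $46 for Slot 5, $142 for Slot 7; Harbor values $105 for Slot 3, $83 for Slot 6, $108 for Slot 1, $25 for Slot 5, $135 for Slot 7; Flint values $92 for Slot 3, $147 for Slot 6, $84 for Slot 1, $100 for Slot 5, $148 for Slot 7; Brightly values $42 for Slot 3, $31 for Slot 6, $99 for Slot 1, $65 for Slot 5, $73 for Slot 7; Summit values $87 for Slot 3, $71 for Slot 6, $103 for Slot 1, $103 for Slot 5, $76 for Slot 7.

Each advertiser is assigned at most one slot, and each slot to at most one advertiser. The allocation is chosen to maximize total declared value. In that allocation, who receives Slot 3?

Harbor receives Slot 3.

Optimal: Quanta→Slot 7 ($142), Harbor→Slot 3 ($105), Flint→Slot 6 ($147), Brightly→Slot 1 ($99), Summit→Slot 5 ($103) — total 142+105+147+99+103 = $596.
Row-greedy (each advertiser in turn takes its best remaining slot) gives $549, worse by 47.
Harbor's own top slot is Slot 7 ($135), but forcing Harbor→Slot 7 and reassigning the rest optimally gives only $554 — worse by 42.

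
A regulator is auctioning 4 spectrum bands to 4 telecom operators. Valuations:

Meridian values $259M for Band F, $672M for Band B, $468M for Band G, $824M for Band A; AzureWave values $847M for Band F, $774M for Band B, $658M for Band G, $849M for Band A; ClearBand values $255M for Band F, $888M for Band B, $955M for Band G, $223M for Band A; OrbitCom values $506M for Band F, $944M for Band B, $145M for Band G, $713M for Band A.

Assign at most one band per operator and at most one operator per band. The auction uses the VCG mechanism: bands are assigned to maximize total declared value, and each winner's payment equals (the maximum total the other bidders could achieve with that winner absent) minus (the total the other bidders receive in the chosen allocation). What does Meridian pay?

Meridian pays $2M.

Efficient allocation: Meridian→Band A ($824M), AzureWave→Band F ($847M), ClearBand→Band G ($955M), OrbitCom→Band B ($944M); total welfare W = $3570M.
Meridian receives Band A at value $824M, so the others get W − 824 = $2746M.
Without Meridian: best allocation of the remaining 3 bidders over all 4 bands is AzureWave→Band A ($849M), ClearBand→Band G ($955M), OrbitCom→Band B ($944M), total $2748M.
VCG payment = (others' best without Meridian) − (others' welfare with Meridian) = 2748 − 2746 = $2M.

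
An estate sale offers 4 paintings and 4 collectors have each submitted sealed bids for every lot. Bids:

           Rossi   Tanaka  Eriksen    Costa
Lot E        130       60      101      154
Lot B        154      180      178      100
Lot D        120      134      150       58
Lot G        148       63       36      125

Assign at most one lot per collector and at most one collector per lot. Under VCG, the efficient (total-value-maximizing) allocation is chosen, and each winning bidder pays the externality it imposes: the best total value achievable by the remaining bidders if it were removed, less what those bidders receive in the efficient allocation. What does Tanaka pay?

Tanaka pays $28.

Efficient allocation: Rossi→Lot G ($148), Tanaka→Lot B ($180), Eriksen→Lot D ($150), Costa→Lot E ($154); total welfare W = $632.
Tanaka receives Lot B at value $180, so the others get W − 180 = $452.
Without Tanaka: best allocation of the remaining 3 bidders over all 4 lots is Rossi→Lot G ($148), Eriksen→Lot B ($178), Costa→Lot E ($154), total $480.
VCG payment = (others' best without Tanaka) − (others' welfare with Tanaka) = 480 − 452 = $28.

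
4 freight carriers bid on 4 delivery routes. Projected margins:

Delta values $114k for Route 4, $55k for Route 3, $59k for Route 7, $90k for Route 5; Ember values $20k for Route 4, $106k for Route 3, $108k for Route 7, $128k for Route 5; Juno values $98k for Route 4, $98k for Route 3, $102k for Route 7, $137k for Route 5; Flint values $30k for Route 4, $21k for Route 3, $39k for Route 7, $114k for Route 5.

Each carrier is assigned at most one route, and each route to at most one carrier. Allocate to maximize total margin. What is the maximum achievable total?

Max total: $436k

This is the linear assignment problem.
Optimal: Delta→Route 4 ($114k), Ember→Route 3 ($106k), Juno→Route 7 ($102k), Flint→Route 5 ($114k) — total 114+106+102+114 = $436k.
Row-greedy (each carrier in turn takes its best remaining route) gives $365k, worse by 71.
Swapping Ember↔Delta (Ember→Route 4 $20k, Delta→Route 3 $55k) loses 145.
No other one-to-one assignment exceeds $436k.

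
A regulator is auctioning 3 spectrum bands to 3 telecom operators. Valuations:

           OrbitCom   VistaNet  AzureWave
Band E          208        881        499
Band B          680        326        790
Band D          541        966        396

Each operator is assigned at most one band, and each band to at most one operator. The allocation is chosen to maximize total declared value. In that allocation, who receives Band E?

Optimal: OrbitCom→Band D ($541M), VistaNet→Band E ($881M), AzureWave→Band B ($790M) — total 541+881+790 = $2212M.
Max-entry greedy (repeatedly take the single best remaining cell) gives $1964M, worse by 248.
Next-best assignment: OrbitCom→Band B, VistaNet→Band D, AzureWave→Band E = $2145M.
Every other assignment is strictly worse.
VistaNet's own top band is Band D ($966M), but forcing VistaNet→Band D and reassigning the rest optimally gives only $2145M — worse by 67.

VistaNet receives Band E.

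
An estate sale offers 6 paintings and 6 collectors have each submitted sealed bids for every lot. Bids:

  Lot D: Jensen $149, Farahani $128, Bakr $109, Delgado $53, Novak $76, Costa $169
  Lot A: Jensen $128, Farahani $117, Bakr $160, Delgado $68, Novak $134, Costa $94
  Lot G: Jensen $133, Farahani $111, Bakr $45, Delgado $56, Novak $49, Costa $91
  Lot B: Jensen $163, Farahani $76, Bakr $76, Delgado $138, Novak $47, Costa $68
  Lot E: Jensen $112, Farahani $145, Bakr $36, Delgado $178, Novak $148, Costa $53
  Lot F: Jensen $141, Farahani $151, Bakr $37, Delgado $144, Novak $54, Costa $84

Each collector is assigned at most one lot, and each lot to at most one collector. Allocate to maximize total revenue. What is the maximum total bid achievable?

Max total: $899

Optimal: Jensen→Lot G ($133), Farahani→Lot F ($151), Bakr→Lot A ($160), Delgado→Lot B ($138), Novak→Lot E ($148), Costa→Lot D ($169) — total 133+151+160+138+148+169 = $899.
Max-entry greedy (repeatedly take the single best remaining cell) gives $870, worse by 29.
Next-best assignment: Jensen→Lot B, Farahani→Lot G, Bakr→Lot A, Delgado→Lot F, Novak→Lot E, Costa→Lot D = $895.
Swapping Costa↔Delgado (Costa→Lot B $68, Delgado→Lot D $53) loses 186.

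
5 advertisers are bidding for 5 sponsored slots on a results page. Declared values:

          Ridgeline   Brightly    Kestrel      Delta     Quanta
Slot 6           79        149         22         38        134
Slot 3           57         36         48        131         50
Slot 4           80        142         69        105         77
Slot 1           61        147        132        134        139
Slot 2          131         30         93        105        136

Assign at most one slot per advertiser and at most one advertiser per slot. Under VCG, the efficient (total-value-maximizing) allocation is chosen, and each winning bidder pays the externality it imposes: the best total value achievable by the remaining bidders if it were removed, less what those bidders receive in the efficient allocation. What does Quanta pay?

Efficient allocation: Ridgeline→Slot 2 ($131), Brightly→Slot 4 ($142), Kestrel→Slot 1 ($132), Delta→Slot 3 ($131), Quanta→Slot 6 ($134); total welfare W = $670.
Quanta receives Slot 6 at value $134, so the others get W − 134 = $536.
Without Quanta: best allocation of the remaining 4 bidders over all 5 slots is Ridgeline→Slot 2 ($131), Brightly→Slot 6 ($149), Kestrel→Slot 1 ($132), Delta→Slot 3 ($131), total $543.
VCG payment = (others' best without Quanta) − (others' welfare with Quanta) = 543 − 536 = $7.

Quanta pays $7.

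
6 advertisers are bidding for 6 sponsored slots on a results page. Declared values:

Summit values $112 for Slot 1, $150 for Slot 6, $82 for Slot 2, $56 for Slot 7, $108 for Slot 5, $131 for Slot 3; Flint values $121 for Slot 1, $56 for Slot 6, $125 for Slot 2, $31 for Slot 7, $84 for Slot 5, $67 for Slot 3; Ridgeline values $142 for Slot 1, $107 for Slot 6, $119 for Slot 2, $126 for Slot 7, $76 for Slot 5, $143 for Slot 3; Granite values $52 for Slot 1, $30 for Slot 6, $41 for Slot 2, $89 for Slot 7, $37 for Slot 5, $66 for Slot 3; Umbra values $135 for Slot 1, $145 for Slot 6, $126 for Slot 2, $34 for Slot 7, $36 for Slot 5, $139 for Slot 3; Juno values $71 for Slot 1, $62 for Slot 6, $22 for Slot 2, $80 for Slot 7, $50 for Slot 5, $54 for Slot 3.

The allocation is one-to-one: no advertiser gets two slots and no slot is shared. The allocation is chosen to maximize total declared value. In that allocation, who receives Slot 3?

Umbra receives Slot 3.

Treat this as an assignment problem: match each advertiser to one slot.
Optimal: Summit→Slot 6 ($150), Flint→Slot 2 ($125), Ridgeline→Slot 1 ($142), Granite→Slot 7 ($89), Umbra→Slot 3 ($139), Juno→Slot 5 ($50) — total 150+125+142+89+139+50 = $695.
Next-best assignment: Summit→Slot 6, Flint→Slot 2, Ridgeline→Slot 3, Granite→Slot 7, Umbra→Slot 1, Juno→Slot 5 = $692.
Umbra's own top slot is Slot 6 ($145), but forcing Umbra→Slot 6 and reassigning the rest optimally gives only $682 — worse by 13.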